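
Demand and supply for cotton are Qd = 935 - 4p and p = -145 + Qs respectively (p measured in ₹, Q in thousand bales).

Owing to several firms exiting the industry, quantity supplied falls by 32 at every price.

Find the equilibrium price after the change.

Solve the original market: 935 - 4p = p + 145, hence p = 158 and Q = 303.
After the shift, demand is Qd = 935 - 4p and supply is Qs = p + 113.
New equilibrium: 935 - 4p = p + 113 ⇒ 822 = 5p ⇒ p = 164.4, Q = 277.4.

164.4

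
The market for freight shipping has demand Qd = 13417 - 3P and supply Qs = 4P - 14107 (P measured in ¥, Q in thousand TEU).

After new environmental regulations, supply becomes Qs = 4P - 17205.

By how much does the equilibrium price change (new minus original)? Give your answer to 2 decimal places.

Initially, 13417 - 3P = 4P - 14107, so 27524 = 7P and P = 3932, Q = 1621.
The new curves are Qd = 13417 - 3P (demand) and Qs = 4P - 17205 (supply).
Setting them equal: 13417 - 3P = 4P - 17205 → 30622 = 7P, so P = 30622/7 ≈ 4374.5714 and Q = 2053/7 ≈ 293.2857.
ΔP = 4374.5714 − 3932 = +442.57.

+442.57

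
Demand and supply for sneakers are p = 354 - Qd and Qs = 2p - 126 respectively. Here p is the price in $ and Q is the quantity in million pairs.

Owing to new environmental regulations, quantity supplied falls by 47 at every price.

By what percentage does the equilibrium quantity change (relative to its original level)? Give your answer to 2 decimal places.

Before the shock: 354 - p = 2p - 126 ⇒ 480 = 3p ⇒ p = 160, Q = 194.
The shock moves the curves to Qd = 354 - p and Qs = 2p - 173.
New equilibrium: 354 - p = 2p - 173 ⇒ 527 = 3p ⇒ p = 527/3 ≈ 175.6667, Q = 535/3 ≈ 178.3333.
%ΔQ = (178.3333 − 194) / 194 × 100 = -8.08%.

-8.08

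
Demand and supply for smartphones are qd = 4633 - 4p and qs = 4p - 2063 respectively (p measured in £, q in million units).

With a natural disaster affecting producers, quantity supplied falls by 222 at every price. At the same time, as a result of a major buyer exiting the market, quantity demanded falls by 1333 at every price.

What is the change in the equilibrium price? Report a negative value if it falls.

-138.875

Initially, 4633 - 4p = 4p - 2063, so 6696 = 8p and p = 837, q = 1285.
After the shift, demand is qd = 3300 - 4p and supply is qs = 4p - 2285.
Clearing the new market: 3300 - 4p = 4p - 2285, so p = 698.125 and q = 507.5.
Δp = 698.125 − 837 = -138.875.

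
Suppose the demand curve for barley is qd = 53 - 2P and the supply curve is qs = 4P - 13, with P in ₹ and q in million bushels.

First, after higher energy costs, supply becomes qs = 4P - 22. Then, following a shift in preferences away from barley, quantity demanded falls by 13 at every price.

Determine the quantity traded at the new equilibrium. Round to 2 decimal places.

Before the shock: 53 - 2P = 4P - 13 ⇒ 66 = 6P ⇒ P = 11, q = 31.
After the shift, demand is qd = 40 - 2P and supply is qs = 4P - 22.
Equate the new curves: 40 - 2P = 4P - 22, giving 62 = 6P, P = 31/3 ≈ 10.3333, q = 58/3 ≈ 19.3333.

19.33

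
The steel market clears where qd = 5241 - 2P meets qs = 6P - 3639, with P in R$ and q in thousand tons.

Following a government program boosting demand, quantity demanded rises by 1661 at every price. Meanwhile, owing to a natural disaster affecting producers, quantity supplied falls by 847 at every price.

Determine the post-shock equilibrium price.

Original equilibrium: 5241 - 2P = 6P - 3639 gives 8880 = 8P, so P = 1110 and q = 3021.
With the change applied: demand qd = 6902 - 2P, supply qs = 6P - 4486.
Equate the new curves: 6902 - 2P = 6P - 4486, giving 11388 = 8P, P = 1423.5, q = 4055.

1423.5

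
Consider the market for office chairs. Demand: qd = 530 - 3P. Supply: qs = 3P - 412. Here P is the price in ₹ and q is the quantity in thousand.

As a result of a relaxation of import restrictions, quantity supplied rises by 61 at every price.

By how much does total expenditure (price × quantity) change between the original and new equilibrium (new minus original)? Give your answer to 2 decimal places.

+3878.58

Solve the original market: 530 - 3P = 3P - 412, hence P = 157 and q = 59.
The new curves are qd = 530 - 3P (demand) and qs = 3P - 351 (supply).
Setting them equal: 530 - 3P = 3P - 351 → 881 = 6P, so P = 881/6 ≈ 146.8333 and q = 89.5.
Expenditure moves from 157×59 = 9263 to 146.8333×89.5 = 13141.5833; change = +3878.58.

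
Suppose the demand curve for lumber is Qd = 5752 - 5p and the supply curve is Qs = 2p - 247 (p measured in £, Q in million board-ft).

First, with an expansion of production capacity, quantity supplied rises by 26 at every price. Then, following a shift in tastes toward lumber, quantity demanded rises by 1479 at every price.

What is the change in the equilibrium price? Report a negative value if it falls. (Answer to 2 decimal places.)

Initially, 5752 - 5p = 2p - 247, so 5999 = 7p and p = 857, Q = 1467.
The new curves are Qd = 7231 - 5p (demand) and Qs = 2p - 221 (supply).
Clearing the new market: 7231 - 5p = 2p - 221, so p = 7452/7 ≈ 1064.5714 and Q = 13357/7 ≈ 1908.1429.
Δp = 1064.5714 − 857 = +207.57.

+207.57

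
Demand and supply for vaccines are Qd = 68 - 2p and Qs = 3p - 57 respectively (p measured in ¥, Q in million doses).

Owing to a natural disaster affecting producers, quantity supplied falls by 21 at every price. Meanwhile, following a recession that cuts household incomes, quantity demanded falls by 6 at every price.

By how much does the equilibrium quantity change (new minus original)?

Before the shock: 68 - 2p = 3p - 57 ⇒ 125 = 5p ⇒ p = 25, Q = 18.
With the change applied: demand Qd = 62 - 2p, supply Qs = 3p - 78.
Clearing the new market: 62 - 2p = 3p - 78, so p = 28 and Q = 6.
ΔQ = 6 − 18 = -12.

-12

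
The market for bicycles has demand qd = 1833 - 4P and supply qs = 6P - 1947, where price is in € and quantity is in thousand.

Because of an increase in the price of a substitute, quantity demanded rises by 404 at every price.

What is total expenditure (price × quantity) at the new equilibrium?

235726.56

Solve the original market: 1833 - 4P = 6P - 1947, hence P = 378 and q = 321.
The new curves are qd = 2237 - 4P (demand) and qs = 6P - 1947 (supply).
New equilibrium: 2237 - 4P = 6P - 1947 ⇒ 4184 = 10P ⇒ P = 418.4, q = 563.4.
New expenditure = 418.4 × 563.4 = 235726.56.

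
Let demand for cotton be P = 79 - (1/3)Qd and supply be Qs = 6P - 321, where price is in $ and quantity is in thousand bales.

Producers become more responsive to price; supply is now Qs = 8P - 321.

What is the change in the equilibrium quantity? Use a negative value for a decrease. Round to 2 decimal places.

Solve the original market: 237 - 3P = 6P - 321, hence P = 62 and Q = 51.
With the change applied: demand Qd = 237 - 3P, supply Qs = 8P - 321.
Clearing the new market: 237 - 3P = 8P - 321, so P = 558/11 ≈ 50.7273 and Q = 933/11 ≈ 84.8182.
ΔQ = 84.8182 − 51 = +33.82.

+33.82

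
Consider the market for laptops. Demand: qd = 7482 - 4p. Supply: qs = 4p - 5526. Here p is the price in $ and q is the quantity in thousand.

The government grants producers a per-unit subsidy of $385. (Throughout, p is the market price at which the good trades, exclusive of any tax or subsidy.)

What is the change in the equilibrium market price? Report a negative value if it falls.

Original equilibrium: 7482 - 4p = 4p - 5526 gives 13008 = 8p, so p = 1626 and q = 978.
Since sellers receive the price plus the subsidy, the effective supply curve becomes qs = 4p - 3986.
New equilibrium: 7482 - 4p = 4p - 3986 ⇒ 11468 = 8p ⇒ p = 1433.5, q = 1748.
Δp = 1433.5 − 1626 = -192.5.

-192.5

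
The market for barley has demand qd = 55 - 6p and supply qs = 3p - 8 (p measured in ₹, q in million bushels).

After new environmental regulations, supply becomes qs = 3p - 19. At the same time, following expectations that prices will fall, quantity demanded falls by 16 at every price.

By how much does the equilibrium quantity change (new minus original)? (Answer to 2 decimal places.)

-12.67

Solve the original market: 55 - 6p = 3p - 8, hence p = 7 and q = 13.
The shock moves the curves to qd = 39 - 6p and qs = 3p - 19.
Clearing the new market: 39 - 6p = 3p - 19, so p = 58/9 ≈ 6.4444 and q = 1/3 ≈ 0.3333.
Δq = 0.3333 − 13 = -12.67.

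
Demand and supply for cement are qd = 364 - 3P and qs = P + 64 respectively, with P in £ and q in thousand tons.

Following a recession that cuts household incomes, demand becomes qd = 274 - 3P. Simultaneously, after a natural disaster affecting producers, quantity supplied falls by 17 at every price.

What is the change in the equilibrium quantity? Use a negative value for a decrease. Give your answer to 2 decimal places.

-35.25

Solve the original market: 364 - 3P = P + 64, hence P = 75 and q = 139.
The new curves are qd = 274 - 3P (demand) and qs = P + 47 (supply).
New equilibrium: 274 - 3P = P + 47 ⇒ 227 = 4P ⇒ P = 56.75, q = 103.75.
Δq = 103.75 − 139 = -35.25.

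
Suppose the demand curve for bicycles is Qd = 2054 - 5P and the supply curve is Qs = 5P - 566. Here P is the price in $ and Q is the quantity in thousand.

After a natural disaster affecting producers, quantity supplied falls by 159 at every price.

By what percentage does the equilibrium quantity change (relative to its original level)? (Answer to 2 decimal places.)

Solve the original market: 2054 - 5P = 5P - 566, hence P = 262 and Q = 744.
The new curves are Qd = 2054 - 5P (demand) and Qs = 5P - 725 (supply).
New equilibrium: 2054 - 5P = 5P - 725 ⇒ 2779 = 10P ⇒ P = 277.9, Q = 664.5.
%ΔQ = (664.5 − 744) / 744 × 100 = -10.69%.

-10.69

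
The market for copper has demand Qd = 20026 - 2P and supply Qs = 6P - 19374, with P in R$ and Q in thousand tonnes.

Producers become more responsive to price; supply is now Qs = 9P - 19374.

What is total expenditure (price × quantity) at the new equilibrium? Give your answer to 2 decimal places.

Solve the original market: 20026 - 2P = 6P - 19374, hence P = 4925 and Q = 10176.
The shock moves the curves to Qd = 20026 - 2P and Qs = 9P - 19374.
Equate the new curves: 20026 - 2P = 9P - 19374, giving 39400 = 11P, P = 39400/11 ≈ 3581.8182, Q = 141486/11 ≈ 12862.3636.
New expenditure = 3581.8182 × 12862.3636 = 46070647.93.

46070647.93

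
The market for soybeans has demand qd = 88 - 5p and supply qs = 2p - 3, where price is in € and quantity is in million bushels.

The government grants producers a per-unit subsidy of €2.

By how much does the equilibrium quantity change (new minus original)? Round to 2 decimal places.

+2.86

Before the shock: 88 - 5p = 2p - 3 ⇒ 91 = 7p ⇒ p = 13, q = 23.
Since sellers receive the price plus the subsidy, the effective supply curve becomes qs = 2p + 1.
Clearing the new market: 88 - 5p = 2p + 1, so p = 87/7 ≈ 12.4286 and q = 181/7 ≈ 25.8571.
Δq = 25.8571 − 23 = +2.86.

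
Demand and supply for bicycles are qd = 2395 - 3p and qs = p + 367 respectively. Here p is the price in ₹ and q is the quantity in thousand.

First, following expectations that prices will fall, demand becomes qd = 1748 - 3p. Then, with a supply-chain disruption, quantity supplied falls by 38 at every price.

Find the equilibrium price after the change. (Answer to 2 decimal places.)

354.75

Solve the original market: 2395 - 3p = p + 367, hence p = 507 and q = 874.
The new curves are qd = 1748 - 3p (demand) and qs = p + 329 (supply).
Setting them equal: 1748 - 3p = p + 329 → 1419 = 4p, so p = 354.75 and q = 683.75.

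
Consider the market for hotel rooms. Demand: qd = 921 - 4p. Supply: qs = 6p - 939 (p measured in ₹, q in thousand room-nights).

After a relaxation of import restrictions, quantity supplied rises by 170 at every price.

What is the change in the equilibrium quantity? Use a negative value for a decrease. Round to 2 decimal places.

Solve the original market: 921 - 4p = 6p - 939, hence p = 186 and q = 177.
The shock moves the curves to qd = 921 - 4p and qs = 6p - 769.
New equilibrium: 921 - 4p = 6p - 769 ⇒ 1690 = 10p ⇒ p = 169, q = 245.
Δq = 245 − 177 = +68.00.

+68.00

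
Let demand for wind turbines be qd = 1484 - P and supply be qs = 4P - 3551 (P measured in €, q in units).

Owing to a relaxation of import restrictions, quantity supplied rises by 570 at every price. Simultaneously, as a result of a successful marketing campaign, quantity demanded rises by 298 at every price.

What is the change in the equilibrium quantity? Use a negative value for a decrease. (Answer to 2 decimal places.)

+352.40

Original equilibrium: 1484 - P = 4P - 3551 gives 5035 = 5P, so P = 1007 and q = 477.
The shock moves the curves to qd = 1782 - P and qs = 4P - 2981.
New equilibrium: 1782 - P = 4P - 2981 ⇒ 4763 = 5P ⇒ P = 952.6, q = 829.4.
Δq = 829.4 − 477 = +352.40.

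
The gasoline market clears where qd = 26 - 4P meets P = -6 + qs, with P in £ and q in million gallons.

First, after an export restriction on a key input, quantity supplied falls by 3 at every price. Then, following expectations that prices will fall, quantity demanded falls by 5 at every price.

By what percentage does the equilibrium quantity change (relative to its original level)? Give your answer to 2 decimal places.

Solve the original market: 26 - 4P = P + 6, hence P = 4 and q = 10.
The new curves are qd = 21 - 4P (demand) and qs = P + 3 (supply).
Setting them equal: 21 - 4P = P + 3 → 18 = 5P, so P = 3.6 and q = 6.6.
%Δq = (6.6 − 10) / 10 × 100 = -34.00%.

-34.00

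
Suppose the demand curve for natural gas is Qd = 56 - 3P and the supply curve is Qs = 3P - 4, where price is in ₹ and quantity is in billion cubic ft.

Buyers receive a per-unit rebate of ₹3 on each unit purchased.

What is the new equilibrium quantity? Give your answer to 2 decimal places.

30.50

Solve the original market: 56 - 3P = 3P - 4, hence P = 10 and Q = 26.
Since buyers' out-of-pocket price is the market price minus the rebate, the effective demand curve becomes Qd = 65 - 3P.
Equate the new curves: 65 - 3P = 3P - 4, giving 69 = 6P, P = 11.5, Q = 30.5.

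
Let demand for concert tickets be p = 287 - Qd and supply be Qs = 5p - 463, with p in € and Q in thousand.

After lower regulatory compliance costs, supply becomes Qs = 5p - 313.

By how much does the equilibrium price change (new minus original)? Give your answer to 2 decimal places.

-25.00

Solve the original market: 287 - p = 5p - 463, hence p = 125 and Q = 162.
The shock moves the curves to Qd = 287 - p and Qs = 5p - 313.
Equate the new curves: 287 - p = 5p - 313, giving 600 = 6p, p = 100, Q = 187.
Δp = 100 − 125 = -25.00.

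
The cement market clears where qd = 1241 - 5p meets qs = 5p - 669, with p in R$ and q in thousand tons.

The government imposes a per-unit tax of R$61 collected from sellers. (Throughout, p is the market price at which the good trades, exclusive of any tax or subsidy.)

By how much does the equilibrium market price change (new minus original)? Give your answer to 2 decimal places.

+30.50

Solve the original market: 1241 - 5p = 5p - 669, hence p = 191 and q = 286.
Since sellers keep the price net of the tax, the effective supply curve becomes qs = 5p - 974.
New equilibrium: 1241 - 5p = 5p - 974 ⇒ 2215 = 10p ⇒ p = 221.5, q = 133.5.
Δp = 221.5 − 191 = +30.50.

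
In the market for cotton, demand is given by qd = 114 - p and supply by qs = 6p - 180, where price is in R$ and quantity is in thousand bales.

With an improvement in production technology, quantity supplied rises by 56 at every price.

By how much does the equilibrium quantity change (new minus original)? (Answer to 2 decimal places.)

Original equilibrium: 114 - p = 6p - 180 gives 294 = 7p, so p = 42 and q = 72.
After the shift, demand is qd = 114 - p and supply is qs = 6p - 124.
Equate the new curves: 114 - p = 6p - 124, giving 238 = 7p, p = 34, q = 80.
Δq = 80 − 72 = +8.00.

+8.00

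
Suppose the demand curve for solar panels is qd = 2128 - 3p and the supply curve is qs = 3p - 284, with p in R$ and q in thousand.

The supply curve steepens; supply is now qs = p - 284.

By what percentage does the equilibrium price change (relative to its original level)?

+50

Original equilibrium: 2128 - 3p = 3p - 284 gives 2412 = 6p, so p = 402 and q = 922.
With the change applied: demand qd = 2128 - 3p, supply qs = p - 284.
Clearing the new market: 2128 - 3p = p - 284, so p = 603 and q = 319.
%Δp = (603 − 402) / 402 × 100 = +50%.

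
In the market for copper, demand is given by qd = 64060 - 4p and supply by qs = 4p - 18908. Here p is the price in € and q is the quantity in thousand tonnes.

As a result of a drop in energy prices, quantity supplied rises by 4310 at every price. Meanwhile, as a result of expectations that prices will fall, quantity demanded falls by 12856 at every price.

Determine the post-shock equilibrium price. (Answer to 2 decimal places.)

Before the shock: 64060 - 4p = 4p - 18908 ⇒ 82968 = 8p ⇒ p = 10371, q = 22576.
With the change applied: demand qd = 51204 - 4p, supply qs = 4p - 14598.
Clearing the new market: 51204 - 4p = 4p - 14598, so p = 8225.25 and q = 18303.

8225.25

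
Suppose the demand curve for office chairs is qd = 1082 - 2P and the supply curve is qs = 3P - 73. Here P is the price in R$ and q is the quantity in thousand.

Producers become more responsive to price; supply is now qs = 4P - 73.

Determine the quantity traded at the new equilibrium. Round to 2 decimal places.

697.00

Initially, 1082 - 2P = 3P - 73, so 1155 = 5P and P = 231, q = 620.
The shock moves the curves to qd = 1082 - 2P and qs = 4P - 73.
New equilibrium: 1082 - 2P = 4P - 73 ⇒ 1155 = 6P ⇒ P = 192.5, q = 697.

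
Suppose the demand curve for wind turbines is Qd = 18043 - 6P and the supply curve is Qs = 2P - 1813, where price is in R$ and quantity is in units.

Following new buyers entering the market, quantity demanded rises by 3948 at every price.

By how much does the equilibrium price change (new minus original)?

+493.5

Solve the original market: 18043 - 6P = 2P - 1813, hence P = 2482 and Q = 3151.
The shock moves the curves to Qd = 21991 - 6P and Qs = 2P - 1813.
Setting them equal: 21991 - 6P = 2P - 1813 → 23804 = 8P, so P = 2975.5 and Q = 4138.
ΔP = 2975.5 − 2482 = +493.5.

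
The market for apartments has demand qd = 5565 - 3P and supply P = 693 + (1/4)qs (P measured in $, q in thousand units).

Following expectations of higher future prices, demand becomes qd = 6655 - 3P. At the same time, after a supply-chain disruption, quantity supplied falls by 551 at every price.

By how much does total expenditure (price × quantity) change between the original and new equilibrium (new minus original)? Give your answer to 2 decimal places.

+1018215.31

Before the shock: 5565 - 3P = 4P - 2772 ⇒ 8337 = 7P ⇒ P = 1191, q = 1992.
The shock moves the curves to qd = 6655 - 3P and qs = 4P - 3323.
Equate the new curves: 6655 - 3P = 4P - 3323, giving 9978 = 7P, P = 9978/7 ≈ 1425.4286, q = 16651/7 ≈ 2378.7143.
Expenditure moves from 1191×1992 = 2372472 to 1425.4286×2378.7143 = 3390687.3061; change = +1018215.31.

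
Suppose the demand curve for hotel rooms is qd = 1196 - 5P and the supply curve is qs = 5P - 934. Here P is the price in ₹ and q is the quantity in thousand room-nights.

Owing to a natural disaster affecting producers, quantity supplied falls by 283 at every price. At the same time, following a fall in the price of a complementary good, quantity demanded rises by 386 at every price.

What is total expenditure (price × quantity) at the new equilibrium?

Original equilibrium: 1196 - 5P = 5P - 934 gives 2130 = 10P, so P = 213 and q = 131.
The new curves are qd = 1582 - 5P (demand) and qs = 5P - 1217 (supply).
New equilibrium: 1582 - 5P = 5P - 1217 ⇒ 2799 = 10P ⇒ P = 279.9, q = 182.5.
New expenditure = 279.9 × 182.5 = 51081.75.

51081.75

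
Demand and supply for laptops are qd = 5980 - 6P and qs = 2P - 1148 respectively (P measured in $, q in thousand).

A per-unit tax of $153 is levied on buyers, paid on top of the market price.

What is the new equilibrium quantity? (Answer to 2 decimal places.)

404.50

Before the shock: 5980 - 6P = 2P - 1148 ⇒ 7128 = 8P ⇒ P = 891, q = 634.
Since buyers pay the price plus the tax, the effective demand curve becomes qd = 5062 - 6P.
Clearing the new market: 5062 - 6P = 2P - 1148, so P = 776.25 and q = 404.5.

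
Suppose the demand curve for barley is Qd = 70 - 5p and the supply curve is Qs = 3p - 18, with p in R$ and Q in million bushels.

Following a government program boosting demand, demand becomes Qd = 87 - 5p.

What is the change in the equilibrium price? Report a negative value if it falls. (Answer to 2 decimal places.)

+2.13

Initially, 70 - 5p = 3p - 18, so 88 = 8p and p = 11, Q = 15.
The shock moves the curves to Qd = 87 - 5p and Qs = 3p - 18.
Clearing the new market: 87 - 5p = 3p - 18, so p = 13.125 and Q = 21.375.
Δp = 13.125 − 11 = +2.13.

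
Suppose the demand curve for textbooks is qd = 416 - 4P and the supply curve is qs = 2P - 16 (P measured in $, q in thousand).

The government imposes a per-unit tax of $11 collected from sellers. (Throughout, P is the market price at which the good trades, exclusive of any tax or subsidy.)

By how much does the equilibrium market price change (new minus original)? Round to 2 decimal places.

+3.67

Before the shock: 416 - 4P = 2P - 16 ⇒ 432 = 6P ⇒ P = 72, q = 128.
Since sellers keep the price net of the tax, the effective supply curve becomes qs = 2P - 38.
New equilibrium: 416 - 4P = 2P - 38 ⇒ 454 = 6P ⇒ P = 227/3 ≈ 75.6667, q = 340/3 ≈ 113.3333.
ΔP = 75.6667 − 72 = +3.67.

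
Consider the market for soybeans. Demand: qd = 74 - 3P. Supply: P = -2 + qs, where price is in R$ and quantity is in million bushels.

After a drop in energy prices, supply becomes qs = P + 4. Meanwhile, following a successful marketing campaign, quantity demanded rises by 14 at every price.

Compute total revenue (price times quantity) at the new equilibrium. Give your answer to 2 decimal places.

525.00

Before the shock: 74 - 3P = P + 2 ⇒ 72 = 4P ⇒ P = 18, q = 20.
The shock moves the curves to qd = 88 - 3P and qs = P + 4.
Setting them equal: 88 - 3P = P + 4 → 84 = 4P, so P = 21 and q = 25.
New expenditure = 21 × 25 = 525.00.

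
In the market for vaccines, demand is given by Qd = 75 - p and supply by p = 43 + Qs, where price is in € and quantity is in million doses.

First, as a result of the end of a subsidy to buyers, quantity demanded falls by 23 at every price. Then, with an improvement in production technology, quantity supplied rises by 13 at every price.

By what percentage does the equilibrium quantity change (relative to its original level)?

-31.25

Original equilibrium: 75 - p = p - 43 gives 118 = 2p, so p = 59 and Q = 16.
The shock moves the curves to Qd = 52 - p and Qs = p - 30.
New equilibrium: 52 - p = p - 30 ⇒ 82 = 2p ⇒ p = 41, Q = 11.
%ΔQ = (11 − 16) / 16 × 100 = -31.25%.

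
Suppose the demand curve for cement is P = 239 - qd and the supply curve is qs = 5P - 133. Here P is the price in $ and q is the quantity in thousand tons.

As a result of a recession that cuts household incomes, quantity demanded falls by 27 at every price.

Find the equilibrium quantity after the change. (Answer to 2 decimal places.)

Original equilibrium: 239 - P = 5P - 133 gives 372 = 6P, so P = 62 and q = 177.
The new curves are qd = 212 - P (demand) and qs = 5P - 133 (supply).
New equilibrium: 212 - P = 5P - 133 ⇒ 345 = 6P ⇒ P = 57.5, q = 154.5.

154.50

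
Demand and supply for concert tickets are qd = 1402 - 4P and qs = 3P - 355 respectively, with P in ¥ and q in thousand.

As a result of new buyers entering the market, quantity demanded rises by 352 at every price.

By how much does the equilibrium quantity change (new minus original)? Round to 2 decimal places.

Before the shock: 1402 - 4P = 3P - 355 ⇒ 1757 = 7P ⇒ P = 251, q = 398.
With the change applied: demand qd = 1754 - 4P, supply qs = 3P - 355.
Clearing the new market: 1754 - 4P = 3P - 355, so P = 2109/7 ≈ 301.2857 and q = 3842/7 ≈ 548.8571.
Δq = 548.8571 − 398 = +150.86.

+150.86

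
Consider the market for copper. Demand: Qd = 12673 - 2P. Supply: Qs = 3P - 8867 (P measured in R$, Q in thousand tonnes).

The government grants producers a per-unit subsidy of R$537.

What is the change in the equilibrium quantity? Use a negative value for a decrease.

+644.4

Before the shock: 12673 - 2P = 3P - 8867 ⇒ 21540 = 5P ⇒ P = 4308, Q = 4057.
Since sellers receive the price plus the subsidy, the effective supply curve becomes Qs = 3P - 7256.
Setting them equal: 12673 - 2P = 3P - 7256 → 19929 = 5P, so P = 3985.8 and Q = 4701.4.
ΔQ = 4701.4 − 4057 = +644.4.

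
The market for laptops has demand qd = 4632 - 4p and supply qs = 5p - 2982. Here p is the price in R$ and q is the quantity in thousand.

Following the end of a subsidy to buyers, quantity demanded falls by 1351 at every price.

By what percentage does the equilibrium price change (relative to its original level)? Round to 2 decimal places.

Before the shock: 4632 - 4p = 5p - 2982 ⇒ 7614 = 9p ⇒ p = 846, q = 1248.
The new curves are qd = 3281 - 4p (demand) and qs = 5p - 2982 (supply).
Equate the new curves: 3281 - 4p = 5p - 2982, giving 6263 = 9p, p = 6263/9 ≈ 695.8889, q = 4477/9 ≈ 497.4444.
%Δp = (695.8889 − 846) / 846 × 100 = -17.74%.

-17.74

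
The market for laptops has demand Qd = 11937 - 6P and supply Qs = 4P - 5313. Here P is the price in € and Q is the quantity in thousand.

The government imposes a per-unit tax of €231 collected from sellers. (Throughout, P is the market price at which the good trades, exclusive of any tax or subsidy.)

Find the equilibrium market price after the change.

Solve the original market: 11937 - 6P = 4P - 5313, hence P = 1725 and Q = 1587.
Since sellers keep the price net of the tax, the effective supply curve becomes Qs = 4P - 6237.
Setting them equal: 11937 - 6P = 4P - 6237 → 18174 = 10P, so P = 1817.4 and Q = 1032.6.

1817.4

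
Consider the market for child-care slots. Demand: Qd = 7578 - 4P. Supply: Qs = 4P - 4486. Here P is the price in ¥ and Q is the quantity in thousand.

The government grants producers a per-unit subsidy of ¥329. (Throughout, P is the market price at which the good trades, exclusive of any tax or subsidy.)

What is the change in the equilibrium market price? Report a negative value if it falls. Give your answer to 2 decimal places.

Initially, 7578 - 4P = 4P - 4486, so 12064 = 8P and P = 1508, Q = 1546.
Since sellers receive the price plus the subsidy, the effective supply curve becomes Qs = 4P - 3170.
New equilibrium: 7578 - 4P = 4P - 3170 ⇒ 10748 = 8P ⇒ P = 1343.5, Q = 2204.
ΔP = 1343.5 − 1508 = -164.50.

-164.50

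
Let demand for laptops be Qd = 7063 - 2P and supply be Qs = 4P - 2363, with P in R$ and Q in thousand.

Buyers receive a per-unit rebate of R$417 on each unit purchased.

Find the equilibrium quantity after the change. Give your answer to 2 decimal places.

4477.00

Original equilibrium: 7063 - 2P = 4P - 2363 gives 9426 = 6P, so P = 1571 and Q = 3921.
Since buyers' out-of-pocket price is the market price minus the rebate, the effective demand curve becomes Qd = 7897 - 2P.
Setting them equal: 7897 - 2P = 4P - 2363 → 10260 = 6P, so P = 1710 and Q = 4477.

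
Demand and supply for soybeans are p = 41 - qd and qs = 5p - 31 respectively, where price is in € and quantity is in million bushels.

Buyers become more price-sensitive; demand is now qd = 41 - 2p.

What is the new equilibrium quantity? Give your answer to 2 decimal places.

20.43

Before the shock: 41 - p = 5p - 31 ⇒ 72 = 6p ⇒ p = 12, q = 29.
The shock moves the curves to qd = 41 - 2p and qs = 5p - 31.
Setting them equal: 41 - 2p = 5p - 31 → 72 = 7p, so p = 72/7 ≈ 10.2857 and q = 143/7 ≈ 20.4286.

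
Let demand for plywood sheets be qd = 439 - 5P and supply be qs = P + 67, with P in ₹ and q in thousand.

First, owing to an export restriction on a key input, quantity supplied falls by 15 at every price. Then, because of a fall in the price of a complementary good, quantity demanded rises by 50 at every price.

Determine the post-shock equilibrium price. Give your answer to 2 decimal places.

72.83

Solve the original market: 439 - 5P = P + 67, hence P = 62 and q = 129.
The new curves are qd = 489 - 5P (demand) and qs = P + 52 (supply).
New equilibrium: 489 - 5P = P + 52 ⇒ 437 = 6P ⇒ P = 437/6 ≈ 72.8333, q = 749/6 ≈ 124.8333.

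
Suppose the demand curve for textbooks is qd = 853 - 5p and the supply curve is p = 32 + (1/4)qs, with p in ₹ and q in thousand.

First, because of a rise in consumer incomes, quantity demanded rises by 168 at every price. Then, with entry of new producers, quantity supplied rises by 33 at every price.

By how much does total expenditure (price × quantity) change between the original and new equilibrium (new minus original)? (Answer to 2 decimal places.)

+16152.00

Solve the original market: 853 - 5p = 4p - 128, hence p = 109 and q = 308.
The new curves are qd = 1021 - 5p (demand) and qs = 4p - 95 (supply).
Equate the new curves: 1021 - 5p = 4p - 95, giving 1116 = 9p, p = 124, q = 401.
Expenditure moves from 109×308 = 33572 to 124×401 = 49724; change = +16152.00.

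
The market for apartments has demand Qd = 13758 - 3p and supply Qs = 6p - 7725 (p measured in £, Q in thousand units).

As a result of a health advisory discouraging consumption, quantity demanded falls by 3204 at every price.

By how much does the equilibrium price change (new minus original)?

Original equilibrium: 13758 - 3p = 6p - 7725 gives 21483 = 9p, so p = 2387 and Q = 6597.
The new curves are Qd = 10554 - 3p (demand) and Qs = 6p - 7725 (supply).
Clearing the new market: 10554 - 3p = 6p - 7725, so p = 2031 and Q = 4461.
Δp = 2031 − 2387 = -356.

-356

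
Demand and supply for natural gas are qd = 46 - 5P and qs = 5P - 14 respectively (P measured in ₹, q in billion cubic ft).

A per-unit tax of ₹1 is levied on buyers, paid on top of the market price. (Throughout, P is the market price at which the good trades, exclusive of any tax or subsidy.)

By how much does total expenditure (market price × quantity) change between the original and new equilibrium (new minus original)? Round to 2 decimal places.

Original equilibrium: 46 - 5P = 5P - 14 gives 60 = 10P, so P = 6 and q = 16.
Since buyers pay the price plus the tax, the effective demand curve becomes qd = 41 - 5P.
Clearing the new market: 41 - 5P = 5P - 14, so P = 5.5 and q = 13.5.
Expenditure moves from 6×16 = 96 to 5.5×13.5 = 74.25; change = -21.75.

-21.75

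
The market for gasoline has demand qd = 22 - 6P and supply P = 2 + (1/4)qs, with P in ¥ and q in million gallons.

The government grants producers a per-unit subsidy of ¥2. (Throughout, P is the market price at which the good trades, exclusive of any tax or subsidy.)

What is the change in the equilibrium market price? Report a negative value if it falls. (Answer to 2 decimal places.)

-0.80

Solve the original market: 22 - 6P = 4P - 8, hence P = 3 and q = 4.
Since sellers receive the price plus the subsidy, the effective supply curve becomes qs = 4P.
Clearing the new market: 22 - 6P = 4P, so P = 2.2 and q = 8.8.
ΔP = 2.2 − 3 = -0.80.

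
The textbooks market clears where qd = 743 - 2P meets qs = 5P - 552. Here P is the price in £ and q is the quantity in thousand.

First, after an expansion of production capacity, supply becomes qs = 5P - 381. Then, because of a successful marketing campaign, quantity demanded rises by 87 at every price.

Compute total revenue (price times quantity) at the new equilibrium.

83732

Solve the original market: 743 - 2P = 5P - 552, hence P = 185 and q = 373.
The shock moves the curves to qd = 830 - 2P and qs = 5P - 381.
Equate the new curves: 830 - 2P = 5P - 381, giving 1211 = 7P, P = 173, q = 484.
New expenditure = 173 × 484 = 83732.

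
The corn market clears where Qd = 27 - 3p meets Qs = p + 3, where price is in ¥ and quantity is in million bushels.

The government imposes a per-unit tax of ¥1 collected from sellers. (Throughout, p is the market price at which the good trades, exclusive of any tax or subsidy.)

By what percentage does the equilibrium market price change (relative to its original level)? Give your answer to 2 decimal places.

+4.17

Original equilibrium: 27 - 3p = p + 3 gives 24 = 4p, so p = 6 and Q = 9.
Since sellers keep the price net of the tax, the effective supply curve becomes Qs = p + 2.
Clearing the new market: 27 - 3p = p + 2, so p = 6.25 and Q = 8.25.
%Δp = (6.25 − 6) / 6 × 100 = +4.17%.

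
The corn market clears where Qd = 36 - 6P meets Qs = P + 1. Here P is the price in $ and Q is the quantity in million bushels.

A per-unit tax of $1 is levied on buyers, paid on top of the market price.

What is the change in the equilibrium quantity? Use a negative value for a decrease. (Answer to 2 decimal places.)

-0.86

Original equilibrium: 36 - 6P = P + 1 gives 35 = 7P, so P = 5 and Q = 6.
Since buyers pay the price plus the tax, the effective demand curve becomes Qd = 30 - 6P.
Setting them equal: 30 - 6P = P + 1 → 29 = 7P, so P = 29/7 ≈ 4.1429 and Q = 36/7 ≈ 5.1429.
ΔQ = 5.1429 − 6 = -0.86.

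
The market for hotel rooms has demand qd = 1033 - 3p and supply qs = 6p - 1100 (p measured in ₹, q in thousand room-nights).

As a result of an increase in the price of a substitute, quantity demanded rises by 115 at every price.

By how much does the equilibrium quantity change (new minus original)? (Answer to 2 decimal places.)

+76.67

Solve the original market: 1033 - 3p = 6p - 1100, hence p = 237 and q = 322.
With the change applied: demand qd = 1148 - 3p, supply qs = 6p - 1100.
Equate the new curves: 1148 - 3p = 6p - 1100, giving 2248 = 9p, p = 2248/9 ≈ 249.7778, q = 1196/3 ≈ 398.6667.
Δq = 398.6667 − 322 = +76.67.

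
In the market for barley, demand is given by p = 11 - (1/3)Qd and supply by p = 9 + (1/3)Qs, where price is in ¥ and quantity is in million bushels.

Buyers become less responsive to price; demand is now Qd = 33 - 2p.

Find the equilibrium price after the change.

Before the shock: 33 - 3p = 3p - 27 ⇒ 60 = 6p ⇒ p = 10, Q = 3.
After the shift, demand is Qd = 33 - 2p and supply is Qs = 3p - 27.
Clearing the new market: 33 - 2p = 3p - 27, so p = 12 and Q = 9.

12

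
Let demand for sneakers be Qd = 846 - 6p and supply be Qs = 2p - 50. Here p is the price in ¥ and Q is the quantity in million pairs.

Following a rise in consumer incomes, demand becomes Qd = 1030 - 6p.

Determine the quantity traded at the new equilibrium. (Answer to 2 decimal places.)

Initially, 846 - 6p = 2p - 50, so 896 = 8p and p = 112, Q = 174.
After the shift, demand is Qd = 1030 - 6p and supply is Qs = 2p - 50.
Clearing the new market: 1030 - 6p = 2p - 50, so p = 135 and Q = 220.

220.00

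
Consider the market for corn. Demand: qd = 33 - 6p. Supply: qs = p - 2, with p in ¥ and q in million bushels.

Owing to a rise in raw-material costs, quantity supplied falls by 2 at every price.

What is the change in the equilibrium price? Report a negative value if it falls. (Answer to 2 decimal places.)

+0.29

Original equilibrium: 33 - 6p = p - 2 gives 35 = 7p, so p = 5 and q = 3.
The new curves are qd = 33 - 6p (demand) and qs = p - 4 (supply).
Equate the new curves: 33 - 6p = p - 4, giving 37 = 7p, p = 37/7 ≈ 5.2857, q = 9/7 ≈ 1.2857.
Δp = 5.2857 − 5 = +0.29.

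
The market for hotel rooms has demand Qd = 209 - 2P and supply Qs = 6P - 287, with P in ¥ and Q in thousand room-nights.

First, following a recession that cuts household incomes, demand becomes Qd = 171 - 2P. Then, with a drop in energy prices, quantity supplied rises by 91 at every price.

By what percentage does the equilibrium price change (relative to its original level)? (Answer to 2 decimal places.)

-26.01

Solve the original market: 209 - 2P = 6P - 287, hence P = 62 and Q = 85.
With the change applied: demand Qd = 171 - 2P, supply Qs = 6P - 196.
Setting them equal: 171 - 2P = 6P - 196 → 367 = 8P, so P = 45.875 and Q = 79.25.
%ΔP = (45.875 − 62) / 62 × 100 = -26.01%.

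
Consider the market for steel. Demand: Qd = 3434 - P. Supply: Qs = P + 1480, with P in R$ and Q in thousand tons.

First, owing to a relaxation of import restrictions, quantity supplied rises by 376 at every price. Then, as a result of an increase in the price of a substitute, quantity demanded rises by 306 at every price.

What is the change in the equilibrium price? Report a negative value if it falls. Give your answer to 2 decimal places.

-35.00

Before the shock: 3434 - P = P + 1480 ⇒ 1954 = 2P ⇒ P = 977, Q = 2457.
With the change applied: demand Qd = 3740 - P, supply Qs = P + 1856.
New equilibrium: 3740 - P = P + 1856 ⇒ 1884 = 2P ⇒ P = 942, Q = 2798.
ΔP = 942 − 977 = -35.00.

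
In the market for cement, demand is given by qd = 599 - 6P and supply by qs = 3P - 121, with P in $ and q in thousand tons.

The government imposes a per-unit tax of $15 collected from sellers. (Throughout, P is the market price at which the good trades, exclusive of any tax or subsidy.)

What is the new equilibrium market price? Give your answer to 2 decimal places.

85.00

Solve the original market: 599 - 6P = 3P - 121, hence P = 80 and q = 119.
Since sellers keep the price net of the tax, the effective supply curve becomes qs = 3P - 166.
Setting them equal: 599 - 6P = 3P - 166 → 765 = 9P, so P = 85 and q = 89.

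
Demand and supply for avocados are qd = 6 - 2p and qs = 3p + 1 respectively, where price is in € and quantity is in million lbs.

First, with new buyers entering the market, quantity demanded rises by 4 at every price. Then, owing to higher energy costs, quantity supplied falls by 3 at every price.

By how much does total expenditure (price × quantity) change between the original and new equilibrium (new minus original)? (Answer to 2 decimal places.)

Solve the original market: 6 - 2p = 3p + 1, hence p = 1 and q = 4.
After the shift, demand is qd = 10 - 2p and supply is qs = 3p - 2.
Clearing the new market: 10 - 2p = 3p - 2, so p = 2.4 and q = 5.2.
Expenditure moves from 1×4 = 4 to 2.4×5.2 = 12.48; change = +8.48.

+8.48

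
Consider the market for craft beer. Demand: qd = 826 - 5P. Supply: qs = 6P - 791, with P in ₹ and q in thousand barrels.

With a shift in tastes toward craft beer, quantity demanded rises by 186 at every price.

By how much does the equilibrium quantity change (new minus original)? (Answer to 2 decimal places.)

Solve the original market: 826 - 5P = 6P - 791, hence P = 147 and q = 91.
After the shift, demand is qd = 1012 - 5P and supply is qs = 6P - 791.
Clearing the new market: 1012 - 5P = 6P - 791, so P = 1803/11 ≈ 163.9091 and q = 2117/11 ≈ 192.4545.
Δq = 192.4545 − 91 = +101.45.

+101.45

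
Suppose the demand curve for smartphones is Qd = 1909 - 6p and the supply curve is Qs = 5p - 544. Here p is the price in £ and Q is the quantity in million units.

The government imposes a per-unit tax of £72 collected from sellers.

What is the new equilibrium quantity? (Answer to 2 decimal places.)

374.64

Before the shock: 1909 - 6p = 5p - 544 ⇒ 2453 = 11p ⇒ p = 223, Q = 571.
Since sellers keep the price net of the tax, the effective supply curve becomes Qs = 5p - 904.
Setting them equal: 1909 - 6p = 5p - 904 → 2813 = 11p, so p = 2813/11 ≈ 255.7273 and Q = 4121/11 ≈ 374.6364.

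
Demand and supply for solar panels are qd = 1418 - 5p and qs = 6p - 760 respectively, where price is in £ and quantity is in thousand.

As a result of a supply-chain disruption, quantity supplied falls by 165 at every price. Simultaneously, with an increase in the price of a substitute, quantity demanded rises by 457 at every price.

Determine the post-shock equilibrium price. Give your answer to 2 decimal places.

Original equilibrium: 1418 - 5p = 6p - 760 gives 2178 = 11p, so p = 198 and q = 428.
The new curves are qd = 1875 - 5p (demand) and qs = 6p - 925 (supply).
Clearing the new market: 1875 - 5p = 6p - 925, so p = 2800/11 ≈ 254.5455 and q = 6625/11 ≈ 602.2727.

254.55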